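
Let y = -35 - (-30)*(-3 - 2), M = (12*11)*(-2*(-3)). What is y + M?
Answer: 607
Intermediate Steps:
M = 792 (M = 132*6 = 792)
y = -185 (y = -35 - (-30)*(-5) = -35 - 6*25 = -35 - 150 = -185)
y + M = -185 + 792 = 607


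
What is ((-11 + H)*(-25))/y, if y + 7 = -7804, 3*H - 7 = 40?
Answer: 350/23433 ≈ 0.014936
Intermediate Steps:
H = 47/3 (H = 7/3 + (⅓)*40 = 7/3 + 40/3 = 47/3 ≈ 15.667)
y = -7811 (y = -7 - 7804 = -7811)
((-11 + H)*(-25))/y = ((-11 + 47/3)*(-25))/(-7811) = ((14/3)*(-25))*(-1/7811) = -350/3*(-1/7811) = 350/23433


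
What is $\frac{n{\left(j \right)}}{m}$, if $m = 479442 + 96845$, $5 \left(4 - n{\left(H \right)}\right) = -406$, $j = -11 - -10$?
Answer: $\frac{426}{2881435} \approx 0.00014784$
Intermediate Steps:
$j = -1$ ($j = -11 + 10 = -1$)
$n{\left(H \right)} = \frac{426}{5}$ ($n{\left(H \right)} = 4 - - \frac{406}{5} = 4 + \frac{406}{5} = \frac{426}{5}$)
$m = 576287$
$\frac{n{\left(j \right)}}{m} = \frac{426}{5 \cdot 576287} = \frac{426}{5} \cdot \frac{1}{576287} = \frac{426}{2881435}$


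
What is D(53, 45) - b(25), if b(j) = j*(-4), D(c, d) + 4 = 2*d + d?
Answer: 231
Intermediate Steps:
D(c, d) = -4 + 3*d (D(c, d) = -4 + (2*d + d) = -4 + 3*d)
b(j) = -4*j
D(53, 45) - b(25) = (-4 + 3*45) - (-4)*25 = (-4 + 135) - 1*(-100) = 131 + 100 = 231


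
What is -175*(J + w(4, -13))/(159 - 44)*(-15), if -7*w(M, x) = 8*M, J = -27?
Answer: -16575/23 ≈ -720.65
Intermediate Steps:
w(M, x) = -8*M/7
-175*(J + w(4, -13))/(159 - 44)*(-15) = -175*(-27 - 8/7*4)/(159 - 44)*(-15) = -175/(115/(-27 - 32/7))*(-15) = -175/(115/(-221/7))*(-15) = -175/(115*(-7/221))*(-15) = -175/(-805/221)*(-15) = -175*(-221/805)*(-15) = (1105/23)*(-15) = -16575/23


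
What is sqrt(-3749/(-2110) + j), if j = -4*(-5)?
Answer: sqrt(96952390)/2110 ≈ 4.6666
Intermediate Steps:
j = 20
sqrt(-3749/(-2110) + j) = sqrt(-3749/(-2110) + 20) = sqrt(-3749*(-1/2110) + 20) = sqrt(3749/2110 + 20) = sqrt(45949/2110) = sqrt(96952390)/2110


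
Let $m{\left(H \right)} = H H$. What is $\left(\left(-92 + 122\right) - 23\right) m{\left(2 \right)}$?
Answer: $28$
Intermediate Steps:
$m{\left(H \right)} = H^{2}$
$\left(\left(-92 + 122\right) - 23\right) m{\left(2 \right)} = \left(\left(-92 + 122\right) - 23\right) 2^{2} = \left(30 - 23\right) 4 = 7 \cdot 4 = 28$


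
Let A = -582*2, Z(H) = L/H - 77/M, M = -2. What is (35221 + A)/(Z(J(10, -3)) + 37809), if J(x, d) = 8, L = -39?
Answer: 272456/302741 ≈ 0.89996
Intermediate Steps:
Z(H) = 77/2 - 39/H (Z(H) = -39/H - 77/(-2) = -39/H - 77*(-½) = -39/H + 77/2 = 77/2 - 39/H)
A = -1164
(35221 + A)/(Z(J(10, -3)) + 37809) = (35221 - 1164)/((77/2 - 39/8) + 37809) = 34057/((77/2 - 39*⅛) + 37809) = 34057/((77/2 - 39/8) + 37809) = 34057/(269/8 + 37809) = 34057/(302741/8) = 34057*(8/302741) = 272456/302741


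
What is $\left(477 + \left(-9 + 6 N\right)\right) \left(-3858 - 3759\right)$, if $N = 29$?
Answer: $-4890114$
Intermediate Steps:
$\left(477 + \left(-9 + 6 N\right)\right) \left(-3858 - 3759\right) = \left(477 + \left(-9 + 6 \cdot 29\right)\right) \left(-3858 - 3759\right) = \left(477 + \left(-9 + 174\right)\right) \left(-7617\right) = \left(477 + 165\right) \left(-7617\right) = 642 \left(-7617\right) = -4890114$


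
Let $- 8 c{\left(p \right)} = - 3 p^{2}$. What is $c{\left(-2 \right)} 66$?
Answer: $99$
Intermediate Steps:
$c{\left(p \right)} = \frac{3 p^{2}}{8}$ ($c{\left(p \right)} = - \frac{\left(-3\right) p^{2}}{8} = \frac{3 p^{2}}{8}$)
$c{\left(-2 \right)} 66 = \frac{3 \left(-2\right)^{2}}{8} \cdot 66 = \frac{3}{8} \cdot 4 \cdot 66 = \frac{3}{2} \cdot 66 = 99$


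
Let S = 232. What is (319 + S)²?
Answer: 303601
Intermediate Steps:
(319 + S)² = (319 + 232)² = 551² = 303601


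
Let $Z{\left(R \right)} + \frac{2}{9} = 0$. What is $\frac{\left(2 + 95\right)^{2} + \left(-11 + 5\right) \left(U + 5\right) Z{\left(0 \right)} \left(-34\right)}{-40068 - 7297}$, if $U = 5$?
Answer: $- \frac{26867}{142095} \approx -0.18908$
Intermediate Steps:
$Z{\left(R \right)} = - \frac{2}{9}$ ($Z{\left(R \right)} = - \frac{2}{9} + 0 = - \frac{2}{9}$)
$\frac{\left(2 + 95\right)^{2} + \left(-11 + 5\right) \left(U + 5\right) Z{\left(0 \right)} \left(-34\right)}{-40068 - 7297} = \frac{\left(2 + 95\right)^{2} + \left(-11 + 5\right) \left(5 + 5\right) \left(- \frac{2}{9}\right) \left(-34\right)}{-40068 - 7297} = \frac{97^{2} + \left(-6\right) 10 \left(- \frac{2}{9}\right) \left(-34\right)}{-47365} = \left(9409 + \left(-60\right) \left(- \frac{2}{9}\right) \left(-34\right)\right) \left(- \frac{1}{47365}\right) = \left(9409 + \frac{40}{3} \left(-34\right)\right) \left(- \frac{1}{47365}\right) = \left(9409 - \frac{1360}{3}\right) \left(- \frac{1}{47365}\right) = \frac{26867}{3} \left(- \frac{1}{47365}\right) = - \frac{26867}{142095}$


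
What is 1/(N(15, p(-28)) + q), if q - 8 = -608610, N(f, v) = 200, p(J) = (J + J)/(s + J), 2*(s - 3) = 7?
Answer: -1/608402 ≈ -1.6436e-6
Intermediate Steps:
s = 13/2 (s = 3 + (½)*7 = 3 + 7/2 = 13/2 ≈ 6.5000)
p(J) = 2*J/(13/2 + J) (p(J) = (J + J)/(13/2 + J) = (2*J)/(13/2 + J) = 2*J/(13/2 + J))
q = -608602 (q = 8 - 608610 = -608602)
1/(N(15, p(-28)) + q) = 1/(200 - 608602) = 1/(-608402) = -1/608402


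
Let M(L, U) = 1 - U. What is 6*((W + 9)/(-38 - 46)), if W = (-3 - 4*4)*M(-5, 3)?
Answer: -47/14 ≈ -3.3571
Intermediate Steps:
W = 38 (W = (-3 - 4*4)*(1 - 1*3) = (-3 - 16)*(1 - 3) = -19*(-2) = 38)
6*((W + 9)/(-38 - 46)) = 6*((38 + 9)/(-38 - 46)) = 6*(47/(-84)) = 6*(47*(-1/84)) = 6*(-47/84) = -47/14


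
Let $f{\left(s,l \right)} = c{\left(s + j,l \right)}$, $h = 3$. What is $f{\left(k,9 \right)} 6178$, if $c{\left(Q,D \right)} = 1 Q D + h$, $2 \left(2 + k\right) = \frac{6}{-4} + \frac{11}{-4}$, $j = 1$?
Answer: $- \frac{620889}{4} \approx -1.5522 \cdot 10^{5}$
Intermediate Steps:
$k = - \frac{33}{8}$ ($k = -2 + \frac{\frac{6}{-4} + \frac{11}{-4}}{2} = -2 + \frac{6 \left(- \frac{1}{4}\right) + 11 \left(- \frac{1}{4}\right)}{2} = -2 + \frac{- \frac{3}{2} - \frac{11}{4}}{2} = -2 + \frac{1}{2} \left(- \frac{17}{4}\right) = -2 - \frac{17}{8} = - \frac{33}{8} \approx -4.125$)
$c{\left(Q,D \right)} = 3 + D Q$ ($c{\left(Q,D \right)} = 1 Q D + 3 = Q D + 3 = D Q + 3 = 3 + D Q$)
$f{\left(s,l \right)} = 3 + l \left(1 + s\right)$ ($f{\left(s,l \right)} = 3 + l \left(s + 1\right) = 3 + l \left(1 + s\right)$)
$f{\left(k,9 \right)} 6178 = \left(3 + 9 \left(1 - \frac{33}{8}\right)\right) 6178 = \left(3 + 9 \left(- \frac{25}{8}\right)\right) 6178 = \left(3 - \frac{225}{8}\right) 6178 = \left(- \frac{201}{8}\right) 6178 = - \frac{620889}{4}$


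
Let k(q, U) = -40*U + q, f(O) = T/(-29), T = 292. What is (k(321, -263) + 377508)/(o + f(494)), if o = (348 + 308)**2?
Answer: 11262121/12479452 ≈ 0.90245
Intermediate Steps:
f(O) = -292/29 (f(O) = 292/(-29) = 292*(-1/29) = -292/29)
k(q, U) = q - 40*U
o = 430336 (o = 656**2 = 430336)
(k(321, -263) + 377508)/(o + f(494)) = ((321 - 40*(-263)) + 377508)/(430336 - 292/29) = ((321 + 10520) + 377508)/(12479452/29) = (10841 + 377508)*(29/12479452) = 388349*(29/12479452) = 11262121/12479452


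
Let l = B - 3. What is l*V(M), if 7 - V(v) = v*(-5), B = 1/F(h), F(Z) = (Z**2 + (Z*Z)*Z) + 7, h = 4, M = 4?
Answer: -2340/29 ≈ -80.690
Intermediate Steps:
F(Z) = 7 + Z**2 + Z**3 (F(Z) = (Z**2 + Z**2*Z) + 7 = (Z**2 + Z**3) + 7 = 7 + Z**2 + Z**3)
B = 1/87 (B = 1/(7 + 4**2 + 4**3) = 1/(7 + 16 + 64) = 1/87 ≈ 0.011494)
V(v) = 7 + 5*v (V(v) = 7 - v*(-5) = 7 - (-5)*v = 7 + 5*v)
l = -260/87 (l = 1/87 - 3 = -260/87 ≈ -2.9885)
l*V(M) = -260*(7 + 5*4)/87 = -260*(7 + 20)/87 = -260/87*27 = -2340/29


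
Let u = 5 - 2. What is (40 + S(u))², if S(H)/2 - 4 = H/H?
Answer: 2500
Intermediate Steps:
u = 3
S(H) = 10 (S(H) = 8 + 2*(H/H) = 8 + 2*1 = 8 + 2 = 10)
(40 + S(u))² = (40 + 10)² = 50² = 2500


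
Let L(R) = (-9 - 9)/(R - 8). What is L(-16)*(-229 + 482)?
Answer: 759/4 ≈ 189.75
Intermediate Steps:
L(R) = -18/(-8 + R)
L(-16)*(-229 + 482) = (-18/(-8 - 16))*(-229 + 482) = -18/(-24)*253 = -18*(-1/24)*253 = (3/4)*253 = 759/4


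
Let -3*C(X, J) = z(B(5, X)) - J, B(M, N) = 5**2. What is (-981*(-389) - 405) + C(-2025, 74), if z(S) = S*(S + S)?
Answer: 380812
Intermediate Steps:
B(M, N) = 25
z(S) = 2*S**2 (z(S) = S*(2*S) = 2*S**2)
C(X, J) = -1250/3 + J/3 (C(X, J) = -(2*25**2 - J)/3 = -(2*625 - J)/3 = -(1250 - J)/3 = -1250/3 + J/3)
(-981*(-389) - 405) + C(-2025, 74) = (-981*(-389) - 405) + (-1250/3 + (1/3)*74) = (381609 - 405) + (-1250/3 + 74/3) = 381204 - 392 = 380812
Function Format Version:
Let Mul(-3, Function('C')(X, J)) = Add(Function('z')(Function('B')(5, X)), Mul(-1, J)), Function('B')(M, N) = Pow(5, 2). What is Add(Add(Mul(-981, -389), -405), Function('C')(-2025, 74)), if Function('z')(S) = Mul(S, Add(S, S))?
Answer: 380812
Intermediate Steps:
Function('B')(M, N) = 25
Function('z')(S) = Mul(2, Pow(S, 2)) (Function('z')(S) = Mul(S, Mul(2, S)) = Mul(2, Pow(S, 2)))
Function('C')(X, J) = Add(Rational(-1250, 3), Mul(Rational(1, 3), J)) (Function('C')(X, J) = Mul(Rational(-1, 3), Add(Mul(2, Pow(25, 2)), Mul(-1, J))) = Mul(Rational(-1, 3), Add(Mul(2, 625), Mul(-1, J))) = Mul(Rational(-1, 3), Add(1250, Mul(-1, J))) = Add(Rational(-1250, 3), Mul(Rational(1, 3), J)))
Add(Add(Mul(-981, -389), -405), Function('C')(-2025, 74)) = Add(Add(Mul(-981, -389), -405), Add(Rational(-1250, 3), Mul(Rational(1, 3), 74))) = Add(Add(381609, -405), Add(Rational(-1250, 3), Rational(74, 3))) = Add(381204, -392) = 380812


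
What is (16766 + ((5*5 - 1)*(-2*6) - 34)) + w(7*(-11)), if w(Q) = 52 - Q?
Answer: 16573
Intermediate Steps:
(16766 + ((5*5 - 1)*(-2*6) - 34)) + w(7*(-11)) = (16766 + ((5*5 - 1)*(-2*6) - 34)) + (52 - 7*(-11)) = (16766 + ((25 - 1)*(-12) - 34)) + (52 - 1*(-77)) = (16766 + (24*(-12) - 34)) + (52 + 77) = (16766 + (-288 - 34)) + 129 = (16766 - 322) + 129 = 16444 + 129 = 16573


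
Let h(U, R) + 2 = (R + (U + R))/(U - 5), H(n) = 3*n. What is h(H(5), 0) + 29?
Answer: 57/2 ≈ 28.500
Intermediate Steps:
h(U, R) = -2 + (U + 2*R)/(-5 + U) (h(U, R) = -2 + (R + (U + R))/(U - 5) = -2 + (R + (R + U))/(-5 + U) = -2 + (U + 2*R)/(-5 + U))
h(H(5), 0) + 29 = (10 - 3*5 + 2*0)/(-5 + 3*5) + 29 = (10 - 1*15 + 0)/(-5 + 15) + 29 = (10 - 15 + 0)/10 + 29 = (⅒)*(-5) + 29 = -½ + 29 = 57/2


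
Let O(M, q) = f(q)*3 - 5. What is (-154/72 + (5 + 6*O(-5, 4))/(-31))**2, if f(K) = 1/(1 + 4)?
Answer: 65334889/31136400 ≈ 2.0983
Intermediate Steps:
f(K) = 1/5
O(M, q) = -22/5 (O(M, q) = (1/5)*3 - 5 = 3/5 - 5 = -22/5)
(-154/72 + (5 + 6*O(-5, 4))/(-31))**2 = (-154/72 + (5 + 6*(-22/5))/(-31))**2 = (-154*1/72 + (5 - 132/5)*(-1/31))**2 = (-77/36 - 107/5*(-1/31))**2 = (-77/36 + 107/155)**2 = (-8083/5580)**2 = 65334889/31136400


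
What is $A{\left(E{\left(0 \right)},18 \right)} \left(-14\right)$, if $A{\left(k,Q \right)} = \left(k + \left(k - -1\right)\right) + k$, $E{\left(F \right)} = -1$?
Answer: $28$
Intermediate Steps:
$A{\left(k,Q \right)} = 1 + 3 k$ ($A{\left(k,Q \right)} = \left(k + \left(k + 1\right)\right) + k = \left(k + \left(1 + k\right)\right) + k = \left(1 + 2 k\right) + k = 1 + 3 k$)
$A{\left(E{\left(0 \right)},18 \right)} \left(-14\right) = \left(1 + 3 \left(-1\right)\right) \left(-14\right) = \left(1 - 3\right) \left(-14\right) = \left(-2\right) \left(-14\right) = 28$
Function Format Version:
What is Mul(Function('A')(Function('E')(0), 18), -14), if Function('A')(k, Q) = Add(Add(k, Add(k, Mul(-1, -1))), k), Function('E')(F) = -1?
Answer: 28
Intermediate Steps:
Function('A')(k, Q) = Add(1, Mul(3, k)) (Function('A')(k, Q) = Add(Add(k, Add(k, 1)), k) = Add(Add(k, Add(1, k)), k) = Add(Add(1, Mul(2, k)), k) = Add(1, Mul(3, k)))
Mul(Function('A')(Function('E')(0), 18), -14) = Mul(Add(1, Mul(3, -1)), -14) = Mul(Add(1, -3), -14) = Mul(-2, -14) = 28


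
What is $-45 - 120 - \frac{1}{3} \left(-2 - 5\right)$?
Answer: $-325$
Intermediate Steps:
$-45 - 120 - \frac{1}{3} \left(-2 - 5\right) = -45 - 120 \left(-1\right) \frac{1}{3} \left(-7\right) = -45 - 120 \left(\left(- \frac{1}{3}\right) \left(-7\right)\right) = -45 - 280 = -325$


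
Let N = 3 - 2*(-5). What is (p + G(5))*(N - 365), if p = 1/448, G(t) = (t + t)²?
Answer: -492811/14 ≈ -35201.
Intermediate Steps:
G(t) = 4*t² (G(t) = (2*t)² = 4*t²)
N = 13 (N = 3 + 10 = 13)
p = 1/448 ≈ 0.0022321
(p + G(5))*(N - 365) = (1/448 + 4*5²)*(13 - 365) = (1/448 + 4*25)*(-352) = (1/448 + 100)*(-352) = (44801/448)*(-352) = -492811/14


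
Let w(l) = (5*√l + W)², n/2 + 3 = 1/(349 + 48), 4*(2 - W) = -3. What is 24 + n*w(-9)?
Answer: 2108117/1588 - 196350*I/397 ≈ 1327.5 - 494.58*I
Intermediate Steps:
W = 11/4 (W = 2 - ¼*(-3) = 2 + ¾ = 11/4 ≈ 2.7500)
n = -2380/397 (n = -6 + 2/(349 + 48) = -6 + 2/397 = -2380/397 ≈ -5.9950)
w(l) = (11/4 + 5*√l)² (w(l) = (5*√l + 11/4)² = (11/4 + 5*√l)²)
24 + n*w(-9) = 24 - 595*(11 + 20*√(-9))²/1588 = 24 - 595*(11 + 20*(3*I))²/1588 = 24 - 595*(11 + 60*I)²/1588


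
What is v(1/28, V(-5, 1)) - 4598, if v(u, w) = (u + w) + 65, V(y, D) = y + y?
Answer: -127203/28 ≈ -4543.0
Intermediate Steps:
V(y, D) = 2*y
v(u, w) = 65 + u + w
v(1/28, V(-5, 1)) - 4598 = (65 + 1/28 + 2*(-5)) - 4598 = (65 + 1/28 - 10) - 4598 = 1541/28 - 4598 = -127203/28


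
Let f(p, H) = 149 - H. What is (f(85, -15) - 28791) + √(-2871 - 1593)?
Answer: -28627 + 12*I*√31 ≈ -28627.0 + 66.813*I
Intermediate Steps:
(f(85, -15) - 28791) + √(-2871 - 1593) = ((149 - 1*(-15)) - 28791) + √(-2871 - 1593) = ((149 + 15) - 28791) + √(-4464) = (164 - 28791) + 12*I*√31 = -28627 + 12*I*√31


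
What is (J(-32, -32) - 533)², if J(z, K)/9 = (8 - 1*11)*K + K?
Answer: 1849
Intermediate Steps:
J(z, K) = -18*K (J(z, K) = 9*((8 - 1*11)*K + K) = 9*((8 - 11)*K + K) = 9*(-3*K + K) = 9*(-2*K) = -18*K)
(J(-32, -32) - 533)² = (-18*(-32) - 533)² = (576 - 533)² = 43² = 1849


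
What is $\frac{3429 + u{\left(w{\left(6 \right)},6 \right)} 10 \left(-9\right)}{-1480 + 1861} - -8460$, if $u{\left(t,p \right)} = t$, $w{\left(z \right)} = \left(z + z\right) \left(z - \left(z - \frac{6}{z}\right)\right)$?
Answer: $\frac{1075203}{127} \approx 8466.2$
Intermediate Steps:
$w{\left(z \right)} = 12$ ($w{\left(z \right)} = 2 z \left(z - \left(z - \frac{6}{z}\right)\right) = 2 z \frac{6}{z} = 12$)
$\frac{3429 + u{\left(w{\left(6 \right)},6 \right)} 10 \left(-9\right)}{-1480 + 1861} - -8460 = \frac{3429 + 12 \cdot 10 \left(-9\right)}{-1480 + 1861} - -8460 = \frac{3429 + 120 \left(-9\right)}{381} + 8460 = \left(3429 - 1080\right) \frac{1}{381} + 8460 = 2349 \cdot \frac{1}{381} + 8460 = \frac{783}{127} + 8460 = \frac{1075203}{127}$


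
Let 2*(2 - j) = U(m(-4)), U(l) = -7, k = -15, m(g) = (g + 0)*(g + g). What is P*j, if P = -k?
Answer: 165/2 ≈ 82.500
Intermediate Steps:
m(g) = 2*g² (m(g) = g*(2*g) = 2*g²)
P = 15 (P = -1*(-15) = 15)
j = 11/2 (j = 2 - ½*(-7) = 2 + 7/2 = 11/2 ≈ 5.5000)
P*j = 15*(11/2) = 165/2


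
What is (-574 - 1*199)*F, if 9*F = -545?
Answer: 421285/9 ≈ 46809.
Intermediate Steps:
F = -545/9 (F = (⅑)*(-545) = -545/9 ≈ -60.556)
(-574 - 1*199)*F = (-574 - 1*199)*(-545/9) = (-574 - 199)*(-545/9) = -773*(-545/9) = 421285/9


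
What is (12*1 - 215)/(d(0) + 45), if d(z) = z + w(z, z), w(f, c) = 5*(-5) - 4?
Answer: -203/16 ≈ -12.688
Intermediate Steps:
w(f, c) = -29 (w(f, c) = -25 - 4 = -29)
d(z) = -29 + z (d(z) = z - 29 = -29 + z)
(12*1 - 215)/(d(0) + 45) = (12*1 - 215)/((-29 + 0) + 45) = (12 - 215)/(-29 + 45) = -203/16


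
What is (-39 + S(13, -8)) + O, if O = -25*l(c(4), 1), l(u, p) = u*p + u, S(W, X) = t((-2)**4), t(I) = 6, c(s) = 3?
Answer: -183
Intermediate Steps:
S(W, X) = 6
l(u, p) = u + p*u (l(u, p) = p*u + u = u + p*u)
O = -150 (O = -75*(1 + 1) = -75*2 = -25*6 = -150)
(-39 + S(13, -8)) + O = (-39 + 6) - 150 = -33 - 150 = -183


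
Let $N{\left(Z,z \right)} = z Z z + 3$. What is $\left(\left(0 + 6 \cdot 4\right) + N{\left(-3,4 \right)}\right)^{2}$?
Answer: $441$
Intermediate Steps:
$N{\left(Z,z \right)} = 3 + Z z^{2}$ ($N{\left(Z,z \right)} = Z z z + 3 = Z z^{2} + 3 = 3 + Z z^{2}$)
$\left(\left(0 + 6 \cdot 4\right) + N{\left(-3,4 \right)}\right)^{2} = \left(\left(0 + 6 \cdot 4\right) + \left(3 - 3 \cdot 4^{2}\right)\right)^{2} = \left(\left(0 + 24\right) + \left(3 - 48\right)\right)^{2} = \left(24 + \left(3 - 48\right)\right)^{2} = \left(24 - 45\right)^{2} = \left(-21\right)^{2} = 441$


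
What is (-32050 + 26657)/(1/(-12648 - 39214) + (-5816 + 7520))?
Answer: -279691766/88372847 ≈ -3.1649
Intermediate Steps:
(-32050 + 26657)/(1/(-12648 - 39214) + (-5816 + 7520)) = -5393/(1/(-51862) + 1704) = -5393/(-1/51862 + 1704) = -5393/88372847/51862 = -5393*51862/88372847 = -279691766/88372847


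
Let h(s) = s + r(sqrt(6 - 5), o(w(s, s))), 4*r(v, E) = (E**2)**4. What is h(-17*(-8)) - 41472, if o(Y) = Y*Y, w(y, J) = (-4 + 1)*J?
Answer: 147401742694512001171103148821341865467528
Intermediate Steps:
w(y, J) = -3*J
o(Y) = Y**2
r(v, E) = E**8/4 (r(v, E) = (E**2)**4/4 = E**8/4)
h(s) = s + 43046721*s**16/4 (h(s) = s + ((-3*s)**2)**8/4 = s + (9*s**2)**8/4 = s + (43046721*s**16)/4 = s + 43046721*s**16/4)
h(-17*(-8)) - 41472 = (-17*(-8) + 43046721*(-17*(-8))**16/4) - 41472 = (136 + (43046721/4)*136**16) - 41472 = (136 + (43046721/4)*13696907849916094763278545543233536) - 41472 = (136 + 147401742694512001171103148821341865508864) - 41472 = 147401742694512001171103148821341865509000 - 41472 = 147401742694512001171103148821341865467528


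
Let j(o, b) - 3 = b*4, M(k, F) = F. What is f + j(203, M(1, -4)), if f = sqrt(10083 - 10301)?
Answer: -13 + I*sqrt(218) ≈ -13.0 + 14.765*I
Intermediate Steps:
j(o, b) = 3 + 4*b (j(o, b) = 3 + b*4 = 3 + 4*b)
f = I*sqrt(218) (f = sqrt(-218) = I*sqrt(218) ≈ 14.765*I)
f + j(203, M(1, -4)) = I*sqrt(218) + (3 + 4*(-4)) = I*sqrt(218) + (3 - 16) = I*sqrt(218) - 13 = -13 + I*sqrt(218)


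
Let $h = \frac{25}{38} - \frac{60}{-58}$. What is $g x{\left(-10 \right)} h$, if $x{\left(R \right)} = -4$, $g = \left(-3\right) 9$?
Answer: $\frac{100710}{551} \approx 182.78$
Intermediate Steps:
$g = -27$
$h = \frac{1865}{1102}$ ($h = 25 \cdot \frac{1}{38} - - \frac{30}{29} = \frac{25}{38} + \frac{30}{29} = \frac{1865}{1102} \approx 1.6924$)
$g x{\left(-10 \right)} h = \left(-27\right) \left(-4\right) \frac{1865}{1102} = 108 \cdot \frac{1865}{1102} = \frac{100710}{551}$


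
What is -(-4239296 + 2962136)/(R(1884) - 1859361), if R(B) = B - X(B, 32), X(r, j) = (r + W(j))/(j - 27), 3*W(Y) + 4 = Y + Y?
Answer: -6385800/9289289 ≈ -0.68744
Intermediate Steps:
W(Y) = -4/3 + 2*Y/3 (W(Y) = -4/3 + (Y + Y)/3 = -4/3 + (2*Y)/3 = -4/3 + 2*Y/3)
X(r, j) = (-4/3 + r + 2*j/3)/(-27 + j) (X(r, j) = (r + (-4/3 + 2*j/3))/(j - 27) = (-4/3 + r + 2*j/3)/(-27 + j))
R(B) = -4 + 4*B/5 (R(B) = B - (-4 + 2*32 + 3*B)/(3*(-27 + 32)) = B - (-4 + 64 + 3*B)/(3*5) = B - (60 + 3*B)/(3*5) = B - (4 + B/5) = B + (-4 - B/5) = -4 + 4*B/5)
-(-4239296 + 2962136)/(R(1884) - 1859361) = -(-4239296 + 2962136)/((-4 + (⅘)*1884) - 1859361) = -(-1277160)/((-4 + 7536/5) - 1859361) = -(-1277160)/(7516/5 - 1859361) = -(-1277160)/(-9289289/5) = -(-1277160)*(-5)/9289289 = -1*6385800/9289289 = -6385800/9289289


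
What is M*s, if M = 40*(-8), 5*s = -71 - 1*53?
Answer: 7936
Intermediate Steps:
s = -124/5 (s = (-71 - 1*53)/5 = (-71 - 53)/5 = (1/5)*(-124) = -124/5 ≈ -24.800)
M = -320
M*s = -320*(-124/5) = 7936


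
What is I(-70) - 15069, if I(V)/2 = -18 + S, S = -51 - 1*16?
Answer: -15239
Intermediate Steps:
S = -67 (S = -51 - 16 = -67)
I(V) = -170 (I(V) = 2*(-18 - 67) = 2*(-85) = -170)
I(-70) - 15069 = -170 - 15069 = -15239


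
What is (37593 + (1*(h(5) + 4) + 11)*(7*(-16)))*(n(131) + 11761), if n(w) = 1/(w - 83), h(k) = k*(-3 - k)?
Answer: 22803019897/48 ≈ 4.7506e+8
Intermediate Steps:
n(w) = 1/(-83 + w)
(37593 + (1*(h(5) + 4) + 11)*(7*(-16)))*(n(131) + 11761) = (37593 + (1*(-1*5*(3 + 5) + 4) + 11)*(7*(-16)))*(1/(-83 + 131) + 11761) = (37593 + (1*(-1*5*8 + 4) + 11)*(-112))*(1/48 + 11761) = (37593 + (1*(-40 + 4) + 11)*(-112))*(1/48 + 11761) = (37593 + (1*(-36) + 11)*(-112))*(564529/48) = (37593 + (-36 + 11)*(-112))*(564529/48) = (37593 - 25*(-112))*(564529/48) = (37593 + 2800)*(564529/48) = 40393*(564529/48) = 22803019897/48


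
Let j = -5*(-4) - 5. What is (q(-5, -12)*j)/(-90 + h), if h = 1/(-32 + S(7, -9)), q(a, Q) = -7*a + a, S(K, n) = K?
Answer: -11250/2251 ≈ -4.9978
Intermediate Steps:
j = 15 (j = 20 - 5 = 15)
q(a, Q) = -6*a
h = -1/25 (h = 1/(-32 + 7) = 1/(-25) = -1/25 ≈ -0.040000)
(q(-5, -12)*j)/(-90 + h) = (-6*(-5)*15)/(-90 - 1/25) = (30*15)/(-2251/25) = 450*(-25/2251) = -11250/2251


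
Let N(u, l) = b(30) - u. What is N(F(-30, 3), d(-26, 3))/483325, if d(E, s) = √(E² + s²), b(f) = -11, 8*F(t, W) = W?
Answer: -91/3866600 ≈ -2.3535e-5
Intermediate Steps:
F(t, W) = W/8
N(u, l) = -11 - u
N(F(-30, 3), d(-26, 3))/483325 = (-11 - 3/8)/483325 = (-11 - 1*3/8)*(1/483325) = (-11 - 3/8)*(1/483325) = -91/8*1/483325 = -91/3866600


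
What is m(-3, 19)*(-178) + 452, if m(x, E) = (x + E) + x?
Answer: -1862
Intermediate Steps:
m(x, E) = E + 2*x (m(x, E) = (E + x) + x = E + 2*x)
m(-3, 19)*(-178) + 452 = (19 + 2*(-3))*(-178) + 452 = (19 - 6)*(-178) + 452 = 13*(-178) + 452 = -2314 + 452 = -1862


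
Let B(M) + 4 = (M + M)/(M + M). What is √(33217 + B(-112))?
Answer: √33214 ≈ 182.25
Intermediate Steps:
B(M) = -3 (B(M) = -4 + (M + M)/(M + M) = -4 + (2*M)/((2*M)) = -4 + (2*M)*(1/(2*M)) = -4 + 1 = -3)
√(33217 + B(-112)) = √(33217 - 3) = √33214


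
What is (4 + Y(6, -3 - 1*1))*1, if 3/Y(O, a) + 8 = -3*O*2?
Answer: 173/44 ≈ 3.9318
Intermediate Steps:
Y(O, a) = 3/(-8 - 6*O) (Y(O, a) = 3/(-8 - 3*O*2) = 3/(-8 - 6*O))
(4 + Y(6, -3 - 1*1))*1 = (4 - 3/(8 + 6*6))*1 = (4 - 3/(8 + 36))*1 = (4 - 3/44)*1 = (173/44)*1 = 173/44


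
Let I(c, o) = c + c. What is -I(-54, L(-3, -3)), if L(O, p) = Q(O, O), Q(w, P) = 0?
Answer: 108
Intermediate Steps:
L(O, p) = 0
I(c, o) = 2*c
-I(-54, L(-3, -3)) = -2*(-54) = -1*(-108) = 108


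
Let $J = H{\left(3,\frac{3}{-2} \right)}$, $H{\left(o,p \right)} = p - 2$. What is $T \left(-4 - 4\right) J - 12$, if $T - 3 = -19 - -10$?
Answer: $-180$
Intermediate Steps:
$H{\left(o,p \right)} = -2 + p$
$J = - \frac{7}{2}$ ($J = -2 + \frac{3}{-2} = -2 + 3 \left(- \frac{1}{2}\right) = -2 - \frac{3}{2} = - \frac{7}{2} \approx -3.5$)
$T = -6$ ($T = 3 - 9 = -6$)
$T \left(-4 - 4\right) J - 12 = - 6 \left(-4 - 4\right) \left(- \frac{7}{2}\right) - 12 = - 6 \left(\left(-8\right) \left(- \frac{7}{2}\right)\right) - 12 = \left(-6\right) 28 - 12 = -168 - 12 = -180$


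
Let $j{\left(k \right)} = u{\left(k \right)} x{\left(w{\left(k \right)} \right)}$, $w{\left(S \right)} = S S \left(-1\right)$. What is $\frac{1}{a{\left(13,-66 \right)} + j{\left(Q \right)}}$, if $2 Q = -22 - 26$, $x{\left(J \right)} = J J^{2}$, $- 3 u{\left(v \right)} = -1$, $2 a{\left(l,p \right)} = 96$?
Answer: $- \frac{1}{63700944} \approx -1.5698 \cdot 10^{-8}$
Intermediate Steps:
$w{\left(S \right)} = - S^{2}$ ($w{\left(S \right)} = S^{2} \left(-1\right) = - S^{2}$)
$a{\left(l,p \right)} = 48$ ($a{\left(l,p \right)} = \frac{1}{2} \cdot 96 = 48$)
$u{\left(v \right)} = \frac{1}{3}$ ($u{\left(v \right)} = \left(- \frac{1}{3}\right) \left(-1\right) = \frac{1}{3}$)
$x{\left(J \right)} = J^{3}$
$Q = -24$ ($Q = \frac{-22 - 26}{2} = \frac{1}{2} \left(-48\right) = -24$)
$j{\left(k \right)} = - \frac{k^{6}}{3}$ ($j{\left(k \right)} = \frac{\left(- k^{2}\right)^{3}}{3} = \frac{\left(-1\right) k^{6}}{3} = - \frac{k^{6}}{3}$)
$\frac{1}{a{\left(13,-66 \right)} + j{\left(Q \right)}} = \frac{1}{48 - \frac{\left(-24\right)^{6}}{3}} = \frac{1}{48 - 63700992} = \frac{1}{-63700944} = - \frac{1}{63700944}$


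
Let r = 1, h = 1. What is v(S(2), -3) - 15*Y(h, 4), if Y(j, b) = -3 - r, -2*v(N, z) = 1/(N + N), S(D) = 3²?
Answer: 2159/36 ≈ 59.972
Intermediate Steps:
S(D) = 9
v(N, z) = -1/(4*N) (v(N, z) = -1/(2*(N + N)) = -1/(2*N)/2 = -1/(4*N))
Y(j, b) = -4 (Y(j, b) = -3 - 1*1 = -3 - 1 = -4)
v(S(2), -3) - 15*Y(h, 4) = -¼/9 - 15*(-4) = -¼*⅑ + 60 = -1/36 + 60 = 2159/36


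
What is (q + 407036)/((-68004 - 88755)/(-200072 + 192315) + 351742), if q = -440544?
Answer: -259921556/2728619453 ≈ -0.095258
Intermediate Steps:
(q + 407036)/((-68004 - 88755)/(-200072 + 192315) + 351742) = (-440544 + 407036)/((-68004 - 88755)/(-200072 + 192315) + 351742) = -33508/(-156759/(-7757) + 351742) = -33508/(-156759*(-1/7757) + 351742) = -33508/(156759/7757 + 351742) = -33508/2728619453/7757 = -33508*7757/2728619453 = -259921556/2728619453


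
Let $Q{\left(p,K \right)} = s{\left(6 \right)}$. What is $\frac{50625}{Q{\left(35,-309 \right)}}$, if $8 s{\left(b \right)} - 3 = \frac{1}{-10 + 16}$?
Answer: $\frac{2430000}{19} \approx 1.2789 \cdot 10^{5}$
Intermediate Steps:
$s{\left(b \right)} = \frac{19}{48}$ ($s{\left(b \right)} = \frac{3}{8} + \frac{1}{8 \left(-10 + 16\right)} = \frac{3}{8} + \frac{1}{8 \cdot 6} = \frac{3}{8} + \frac{1}{8} \cdot \frac{1}{6} = \frac{3}{8} + \frac{1}{48} = \frac{19}{48}$)
$Q{\left(p,K \right)} = \frac{19}{48}$
$\frac{50625}{Q{\left(35,-309 \right)}} = \frac{50625}{\frac{19}{48}} = 50625 \cdot \frac{48}{19} = \frac{2430000}{19}$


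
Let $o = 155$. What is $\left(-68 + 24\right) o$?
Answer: $-6820$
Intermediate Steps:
$\left(-68 + 24\right) o = \left(-68 + 24\right) 155 = \left(-44\right) 155 = -6820$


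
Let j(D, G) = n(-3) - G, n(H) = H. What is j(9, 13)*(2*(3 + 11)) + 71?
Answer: -377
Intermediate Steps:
j(D, G) = -3 - G
j(9, 13)*(2*(3 + 11)) + 71 = (-3 - 1*13)*(2*(3 + 11)) + 71 = (-3 - 13)*(2*14) + 71 = -16*28 + 71 = -448 + 71 = -377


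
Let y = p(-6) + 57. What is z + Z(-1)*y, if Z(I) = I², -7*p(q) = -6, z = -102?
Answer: -309/7 ≈ -44.143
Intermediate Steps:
p(q) = 6/7 (p(q) = -⅐*(-6) = 6/7)
y = 405/7 (y = 6/7 + 57 = 405/7 ≈ 57.857)
z + Z(-1)*y = -102 + (-1)²*(405/7) = -102 + 1*(405/7) = -102 + 405/7 = -309/7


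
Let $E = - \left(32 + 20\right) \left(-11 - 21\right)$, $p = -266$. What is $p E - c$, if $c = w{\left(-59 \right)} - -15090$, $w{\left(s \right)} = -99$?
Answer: $-457615$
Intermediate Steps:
$c = 14991$ ($c = -99 - -15090 = -99 + 15090 = 14991$)
$E = 1664$ ($E = - 52 \left(-32\right) = \left(-1\right) \left(-1664\right) = 1664$)
$p E - c = \left(-266\right) 1664 - 14991 = -442624 - 14991 = -457615$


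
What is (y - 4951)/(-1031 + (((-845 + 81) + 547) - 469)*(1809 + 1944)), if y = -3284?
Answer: 8235/2575589 ≈ 0.0031973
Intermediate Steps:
(y - 4951)/(-1031 + (((-845 + 81) + 547) - 469)*(1809 + 1944)) = (-3284 - 4951)/(-1031 + (((-845 + 81) + 547) - 469)*(1809 + 1944)) = -8235/(-1031 + ((-764 + 547) - 469)*3753) = -8235/(-1031 + (-217 - 469)*3753) = -8235/(-1031 - 686*3753) = -8235/(-1031 - 2574558) = -8235/(-2575589) = -8235*(-1/2575589) = 8235/2575589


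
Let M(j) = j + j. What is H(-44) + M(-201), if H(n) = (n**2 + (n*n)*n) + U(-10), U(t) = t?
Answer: -83660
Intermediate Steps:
M(j) = 2*j
H(n) = -10 + n**2 + n**3 (H(n) = (n**2 + (n*n)*n) - 10 = (n**2 + n**2*n) - 10 = (n**2 + n**3) - 10 = -10 + n**2 + n**3)
H(-44) + M(-201) = (-10 + (-44)**2 + (-44)**3) + 2*(-201) = (-10 + 1936 - 85184) - 402 = -83258 - 402 = -83660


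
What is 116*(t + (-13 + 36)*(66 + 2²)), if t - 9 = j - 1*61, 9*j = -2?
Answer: 1626320/9 ≈ 1.8070e+5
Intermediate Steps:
j = -2/9 (j = (⅑)*(-2) = -2/9 ≈ -0.22222)
t = -470/9 (t = 9 + (-2/9 - 1*61) = 9 + (-2/9 - 61) = 9 - 551/9 = -470/9 ≈ -52.222)
116*(t + (-13 + 36)*(66 + 2²)) = 116*(-470/9 + (-13 + 36)*(66 + 2²)) = 116*(-470/9 + 23*(66 + 4)) = 116*(-470/9 + 23*70) = 116*(-470/9 + 1610) = 116*(14020/9) = 1626320/9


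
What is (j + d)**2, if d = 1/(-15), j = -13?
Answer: 38416/225 ≈ 170.74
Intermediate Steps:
d = -1/15 ≈ -0.066667
(j + d)**2 = (-13 - 1/15)**2 = (-196/15)**2 = 38416/225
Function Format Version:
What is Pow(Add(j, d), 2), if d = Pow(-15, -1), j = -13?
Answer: Rational(38416, 225) ≈ 170.74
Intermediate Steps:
d = Rational(-1, 15) ≈ -0.066667
Pow(Add(j, d), 2) = Pow(Add(-13, Rational(-1, 15)), 2) = Pow(Rational(-196, 15), 2) = Rational(38416, 225)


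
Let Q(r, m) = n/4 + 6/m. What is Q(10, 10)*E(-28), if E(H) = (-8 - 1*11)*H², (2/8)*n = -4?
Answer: 253232/5 ≈ 50646.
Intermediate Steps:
n = -16 (n = 4*(-4) = -16)
Q(r, m) = -4 + 6/m (Q(r, m) = -16/4 + 6/m = -16*¼ + 6/m = -4 + 6/m)
E(H) = -19*H² (E(H) = (-8 - 11)*H² = -19*H²)
Q(10, 10)*E(-28) = (-4 + 6/10)*(-19*(-28)²) = (-4 + 6*(⅒))*(-19*784) = (-4 + ⅗)*(-14896) = -17/5*(-14896) = 253232/5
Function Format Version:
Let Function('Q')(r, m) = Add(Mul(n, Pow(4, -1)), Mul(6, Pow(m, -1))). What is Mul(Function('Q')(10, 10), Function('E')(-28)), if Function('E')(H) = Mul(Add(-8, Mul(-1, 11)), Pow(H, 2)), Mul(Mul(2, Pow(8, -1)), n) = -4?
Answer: Rational(253232, 5) ≈ 50646.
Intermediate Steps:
n = -16 (n = Mul(4, -4) = -16)
Function('Q')(r, m) = Add(-4, Mul(6, Pow(m, -1))) (Function('Q')(r, m) = Add(Mul(-16, Pow(4, -1)), Mul(6, Pow(m, -1))) = Add(Mul(-16, Rational(1, 4)), Mul(6, Pow(m, -1))) = Add(-4, Mul(6, Pow(m, -1))))
Function('E')(H) = Mul(-19, Pow(H, 2)) (Function('E')(H) = Mul(Add(-8, -11), Pow(H, 2)) = Mul(-19, Pow(H, 2)))
Mul(Function('Q')(10, 10), Function('E')(-28)) = Mul(Add(-4, Mul(6, Pow(10, -1))), Mul(-19, Pow(-28, 2))) = Mul(Add(-4, Mul(6, Rational(1, 10))), Mul(-19, 784)) = Mul(Add(-4, Rational(3, 5)), -14896) = Mul(Rational(-17, 5), -14896) = Rational(253232, 5)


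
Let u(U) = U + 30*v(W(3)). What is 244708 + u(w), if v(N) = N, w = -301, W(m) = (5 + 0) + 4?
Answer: 244677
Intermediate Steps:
W(m) = 9 (W(m) = 5 + 4 = 9)
u(U) = 270 + U (u(U) = U + 30*9 = U + 270 = 270 + U)
244708 + u(w) = 244708 + (270 - 301) = 244708 - 31 = 244677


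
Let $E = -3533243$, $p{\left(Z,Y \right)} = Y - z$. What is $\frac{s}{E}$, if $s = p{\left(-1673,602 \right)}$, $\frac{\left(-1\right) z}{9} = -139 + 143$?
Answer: $- \frac{638}{3533243} \approx -0.00018057$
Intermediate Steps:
$z = -36$ ($z = - 9 \left(-139 + 143\right) = \left(-9\right) 4 = -36$)
$p{\left(Z,Y \right)} = 36 + Y$ ($p{\left(Z,Y \right)} = Y - -36 = Y + 36 = 36 + Y$)
$s = 638$ ($s = 36 + 602 = 638$)
$\frac{s}{E} = \frac{638}{-3533243} = 638 \left(- \frac{1}{3533243}\right) = - \frac{638}{3533243}$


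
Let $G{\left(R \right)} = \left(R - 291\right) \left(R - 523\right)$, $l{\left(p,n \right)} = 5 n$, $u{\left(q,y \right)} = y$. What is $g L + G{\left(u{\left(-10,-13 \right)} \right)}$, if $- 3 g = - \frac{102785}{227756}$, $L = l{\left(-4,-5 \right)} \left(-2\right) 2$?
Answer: $\frac{27836174873}{170817} \approx 1.6296 \cdot 10^{5}$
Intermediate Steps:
$G{\left(R \right)} = \left(-523 + R\right) \left(-291 + R\right)$ ($G{\left(R \right)} = \left(-291 + R\right) \left(-523 + R\right) = \left(-523 + R\right) \left(-291 + R\right)$)
$L = 100$ ($L = 5 \left(-5\right) \left(-2\right) 2 = \left(-25\right) \left(-2\right) 2 = 50 \cdot 2 = 100$)
$g = \frac{102785}{683268}$ ($g = - \frac{\left(-102785\right) \frac{1}{227756}}{3} = \left(- \frac{1}{3}\right) \left(- \frac{102785}{227756}\right) = \frac{102785}{683268} \approx 0.15043$)
$g L + G{\left(u{\left(-10,-13 \right)} \right)} = \frac{102785}{683268} \cdot 100 + \left(152193 + \left(-13\right)^{2} - -10582\right) = \frac{2569625}{170817} + \left(152193 + 169 + 10582\right) = \frac{2569625}{170817} + 162944 = \frac{27836174873}{170817}$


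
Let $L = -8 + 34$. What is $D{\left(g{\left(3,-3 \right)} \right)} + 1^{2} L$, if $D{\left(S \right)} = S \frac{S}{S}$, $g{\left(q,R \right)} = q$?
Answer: $29$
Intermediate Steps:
$L = 26$
$D{\left(S \right)} = S$ ($D{\left(S \right)} = S 1 = S$)
$D{\left(g{\left(3,-3 \right)} \right)} + 1^{2} L = 3 + 1^{2} \cdot 26 = 3 + 1 \cdot 26 = 3 + 26 = 29$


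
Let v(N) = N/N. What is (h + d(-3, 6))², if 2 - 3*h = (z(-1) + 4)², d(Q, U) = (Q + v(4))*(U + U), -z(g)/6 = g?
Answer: 28900/9 ≈ 3211.1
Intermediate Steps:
v(N) = 1
z(g) = -6*g
d(Q, U) = 2*U*(1 + Q) (d(Q, U) = (Q + 1)*(U + U) = (1 + Q)*(2*U) = 2*U*(1 + Q))
h = -98/3 (h = ⅔ - (-6*(-1) + 4)²/3 = ⅔ - (6 + 4)²/3 = ⅔ - ⅓*10² = ⅔ - ⅓*100 = ⅔ - 100/3 = -98/3 ≈ -32.667)
(h + d(-3, 6))² = (-98/3 + 2*6*(1 - 3))² = (-98/3 + 2*6*(-2))² = (-98/3 - 24)² = (-170/3)² = 28900/9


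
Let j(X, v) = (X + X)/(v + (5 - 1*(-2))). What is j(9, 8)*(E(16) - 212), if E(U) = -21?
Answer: -1398/5 ≈ -279.60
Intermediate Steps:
j(X, v) = 2*X/(7 + v) (j(X, v) = (2*X)/(v + (5 + 2)) = (2*X)/(v + 7) = (2*X)/(7 + v) = 2*X/(7 + v))
j(9, 8)*(E(16) - 212) = (2*9/(7 + 8))*(-21 - 212) = (2*9/15)*(-233) = (2*9*(1/15))*(-233) = (6/5)*(-233) = -1398/5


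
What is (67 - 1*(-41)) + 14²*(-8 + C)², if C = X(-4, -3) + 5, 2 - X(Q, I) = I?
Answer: 892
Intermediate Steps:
X(Q, I) = 2 - I
C = 10 (C = (2 - 1*(-3)) + 5 = (2 + 3) + 5 = 5 + 5 = 10)
(67 - 1*(-41)) + 14²*(-8 + C)² = (67 - 1*(-41)) + 14²*(-8 + 10)² = (67 + 41) + 196*2² = 108 + 196*4 = 108 + 784 = 892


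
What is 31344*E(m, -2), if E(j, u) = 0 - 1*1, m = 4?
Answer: -31344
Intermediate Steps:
E(j, u) = -1 (E(j, u) = 0 - 1 = -1)
31344*E(m, -2) = 31344*(-1) = -31344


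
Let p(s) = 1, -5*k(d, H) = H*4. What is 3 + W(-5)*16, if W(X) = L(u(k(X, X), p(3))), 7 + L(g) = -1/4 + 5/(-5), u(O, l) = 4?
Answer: -129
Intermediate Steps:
k(d, H) = -4*H/5 (k(d, H) = -H*4/5 = -4*H/5)
L(g) = -33/4 (L(g) = -7 + (-1/4 + 5/(-5)) = -7 + (-1*¼ + 5*(-⅕)) = -7 + (-¼ - 1) = -7 - 5/4 = -33/4)
W(X) = -33/4
3 + W(-5)*16 = 3 - 33/4*16 = 3 - 132 = -129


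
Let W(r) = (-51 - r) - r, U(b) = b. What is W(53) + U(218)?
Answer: 61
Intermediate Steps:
W(r) = -51 - 2*r
W(53) + U(218) = (-51 - 2*53) + 218 = (-51 - 106) + 218 = -157 + 218 = 61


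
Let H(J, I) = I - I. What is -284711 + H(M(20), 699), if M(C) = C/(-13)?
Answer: -284711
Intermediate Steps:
M(C) = -C/13 (M(C) = C*(-1/13) = -C/13)
H(J, I) = 0
-284711 + H(M(20), 699) = -284711 + 0 = -284711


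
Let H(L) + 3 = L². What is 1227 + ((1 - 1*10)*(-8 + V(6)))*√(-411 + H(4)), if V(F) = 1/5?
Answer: 1227 + 351*I*√398/5 ≈ 1227.0 + 1400.5*I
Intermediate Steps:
H(L) = -3 + L²
V(F) = ⅕
1227 + ((1 - 1*10)*(-8 + V(6)))*√(-411 + H(4)) = 1227 + ((1 - 1*10)*(-8 + ⅕))*√(-411 + (-3 + 4²)) = 1227 + ((1 - 10)*(-39/5))*√(-411 + (-3 + 16)) = 1227 + (-9*(-39/5))*√(-411 + 13) = 1227 + 351*√(-398)/5 = 1227 + 351*(I*√398)/5 = 1227 + 351*I*√398/5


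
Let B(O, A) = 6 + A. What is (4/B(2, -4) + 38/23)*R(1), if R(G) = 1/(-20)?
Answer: -21/115 ≈ -0.18261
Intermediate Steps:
R(G) = -1/20
(4/B(2, -4) + 38/23)*R(1) = (4/(6 - 4) + 38/23)*(-1/20) = (4/2 + 38*(1/23))*(-1/20) = (4*(1/2) + 38/23)*(-1/20) = (2 + 38/23)*(-1/20) = (84/23)*(-1/20) = -21/115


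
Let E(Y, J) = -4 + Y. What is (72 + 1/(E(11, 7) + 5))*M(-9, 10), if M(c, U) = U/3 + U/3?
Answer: 4325/9 ≈ 480.56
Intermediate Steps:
M(c, U) = 2*U/3 (M(c, U) = U*(1/3) + U*(1/3) = U/3 + U/3 = 2*U/3)
(72 + 1/(E(11, 7) + 5))*M(-9, 10) = (72 + 1/((-4 + 11) + 5))*((2/3)*10) = (72 + 1/(7 + 5))*(20/3) = (72 + 1/12)*(20/3) = (865/12)*(20/3) = 4325/9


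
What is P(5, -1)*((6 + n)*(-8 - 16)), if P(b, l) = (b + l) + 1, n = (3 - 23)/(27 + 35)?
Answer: -21120/31 ≈ -681.29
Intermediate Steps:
n = -10/31 (n = -20/62 = -20*1/62 = -10/31 ≈ -0.32258)
P(b, l) = 1 + b + l
P(5, -1)*((6 + n)*(-8 - 16)) = (1 + 5 - 1)*((6 - 10/31)*(-8 - 16)) = 5*((176/31)*(-24)) = 5*(-4224/31) = -21120/31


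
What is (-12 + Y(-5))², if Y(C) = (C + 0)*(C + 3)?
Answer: 4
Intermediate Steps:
Y(C) = C*(3 + C)
(-12 + Y(-5))² = (-12 - 5*(3 - 5))² = (-12 - 5*(-2))² = (-12 + 10)² = (-2)² = 4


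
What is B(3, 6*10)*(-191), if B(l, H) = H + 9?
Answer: -13179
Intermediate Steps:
B(l, H) = 9 + H
B(3, 6*10)*(-191) = (9 + 6*10)*(-191) = (9 + 60)*(-191) = 69*(-191) = -13179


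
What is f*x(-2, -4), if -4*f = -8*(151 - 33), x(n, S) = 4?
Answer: 944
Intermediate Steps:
f = 236 (f = -(-2)*(151 - 33) = -(-2)*118 = -¼*(-944) = 236)
f*x(-2, -4) = 236*4 = 944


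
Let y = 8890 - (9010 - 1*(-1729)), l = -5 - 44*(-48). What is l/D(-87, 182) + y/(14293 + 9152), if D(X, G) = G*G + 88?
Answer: -12010373/778655340 ≈ -0.015425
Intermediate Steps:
l = 2107 (l = -5 + 2112 = 2107)
D(X, G) = 88 + G**2 (D(X, G) = G**2 + 88 = 88 + G**2)
y = -1849 (y = 8890 - (9010 + 1729) = 8890 - 1*10739 = 8890 - 10739 = -1849)
l/D(-87, 182) + y/(14293 + 9152) = 2107/(88 + 182**2) - 1849/(14293 + 9152) = 2107/(88 + 33124) - 1849/23445 = 2107/33212 - 1849*1/23445 = 2107*(1/33212) - 1849/23445 = 2107/33212 - 1849/23445 = -12010373/778655340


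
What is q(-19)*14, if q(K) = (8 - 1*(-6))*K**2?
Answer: 70756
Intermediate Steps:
q(K) = 14*K**2 (q(K) = (8 + 6)*K**2 = 14*K**2)
q(-19)*14 = (14*(-19)**2)*14 = (14*361)*14 = 5054*14 = 70756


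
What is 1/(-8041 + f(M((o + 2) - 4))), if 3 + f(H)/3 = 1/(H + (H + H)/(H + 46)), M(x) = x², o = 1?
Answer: -49/394309 ≈ -0.00012427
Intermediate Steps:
f(H) = -9 + 3/(H + 2*H/(46 + H)) (f(H) = -9 + 3/(H + (H + H)/(H + 46)) = -9 + 3/(H + (2*H)/(46 + H)) = -9 + 3/(H + 2*H/(46 + H)))
1/(-8041 + f(M((o + 2) - 4))) = 1/(-8041 + 3*(46 - 143*((1 + 2) - 4)² - 3*((1 + 2) - 4)⁴)/((((1 + 2) - 4)²)*(48 + ((1 + 2) - 4)²))) = 1/(-8041 + 3*(46 - 143*(3 - 4)² - 3*(3 - 4)⁴)/(((3 - 4)²)*(48 + (3 - 4)²))) = 1/(-8041 + 3*(46 - 143*(-1)² - 3*((-1)²)²)/(((-1)²)*(48 + (-1)²))) = 1/(-8041 + 3*(46 - 143*1 - 3*1²)/(1*(48 + 1))) = 1/(-8041 + 3*1*(46 - 143 - 3*1)/49) = 1/(-8041 + 3*1*(1/49)*(46 - 143 - 3)) = 1/(-8041 + 3*1*(1/49)*(-100)) = 1/(-8041 - 300/49) = 1/(-394309/49) = -49/394309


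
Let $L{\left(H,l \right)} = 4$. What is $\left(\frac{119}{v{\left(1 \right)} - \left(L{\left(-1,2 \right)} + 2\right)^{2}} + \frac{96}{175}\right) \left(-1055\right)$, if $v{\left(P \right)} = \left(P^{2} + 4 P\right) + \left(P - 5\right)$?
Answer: $\frac{105289}{35} \approx 3008.3$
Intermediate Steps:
$v{\left(P \right)} = -5 + P^{2} + 5 P$ ($v{\left(P \right)} = \left(P^{2} + 4 P\right) + \left(-5 + P\right) = -5 + P^{2} + 5 P$)
$\left(\frac{119}{v{\left(1 \right)} - \left(L{\left(-1,2 \right)} + 2\right)^{2}} + \frac{96}{175}\right) \left(-1055\right) = \left(\frac{119}{\left(-5 + 1^{2} + 5 \cdot 1\right) - \left(4 + 2\right)^{2}} + \frac{96}{175}\right) \left(-1055\right) = \left(\frac{119}{\left(-5 + 1 + 5\right) - 6^{2}} + 96 \cdot \frac{1}{175}\right) \left(-1055\right) = \left(\frac{119}{1 - 36} + \frac{96}{175}\right) \left(-1055\right) = \left(\frac{119}{-35} + \frac{96}{175}\right) \left(-1055\right) = \left(119 \left(- \frac{1}{35}\right) + \frac{96}{175}\right) \left(-1055\right) = \left(- \frac{17}{5} + \frac{96}{175}\right) \left(-1055\right) = \left(- \frac{499}{175}\right) \left(-1055\right) = \frac{105289}{35}$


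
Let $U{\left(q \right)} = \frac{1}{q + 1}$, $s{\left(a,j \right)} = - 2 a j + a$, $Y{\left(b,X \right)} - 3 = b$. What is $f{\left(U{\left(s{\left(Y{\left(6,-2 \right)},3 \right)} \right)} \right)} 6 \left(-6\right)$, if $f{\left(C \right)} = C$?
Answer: $\frac{9}{11} \approx 0.81818$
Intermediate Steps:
$Y{\left(b,X \right)} = 3 + b$
$s{\left(a,j \right)} = a - 2 a j$ ($s{\left(a,j \right)} = - 2 a j + a = a - 2 a j$)
$U{\left(q \right)} = \frac{1}{1 + q}$
$f{\left(U{\left(s{\left(Y{\left(6,-2 \right)},3 \right)} \right)} \right)} 6 \left(-6\right) = \frac{6 \left(-6\right)}{1 + \left(3 + 6\right) \left(1 - 6\right)} = \frac{1}{1 + 9 \left(1 - 6\right)} \left(-36\right) = \frac{1}{1 + 9 \left(-5\right)} \left(-36\right) = \frac{1}{1 - 45} \left(-36\right) = \frac{1}{-44} \left(-36\right) = \left(- \frac{1}{44}\right) \left(-36\right) = \frac{9}{11}$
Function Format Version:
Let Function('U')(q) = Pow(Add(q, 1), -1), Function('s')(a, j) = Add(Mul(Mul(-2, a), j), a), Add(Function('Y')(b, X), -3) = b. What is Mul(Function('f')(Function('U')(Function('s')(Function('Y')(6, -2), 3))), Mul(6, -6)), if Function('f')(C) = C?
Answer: Rational(9, 11) ≈ 0.81818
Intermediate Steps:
Function('Y')(b, X) = Add(3, b)
Function('s')(a, j) = Add(a, Mul(-2, a, j)) (Function('s')(a, j) = Add(Mul(-2, a, j), a) = Add(a, Mul(-2, a, j)))
Function('U')(q) = Pow(Add(1, q), -1)
Mul(Function('f')(Function('U')(Function('s')(Function('Y')(6, -2), 3))), Mul(6, -6)) = Mul(Pow(Add(1, Mul(Add(3, 6), Add(1, Mul(-2, 3)))), -1), Mul(6, -6)) = Mul(Pow(Add(1, Mul(9, Add(1, -6))), -1), -36) = Mul(Pow(Add(1, Mul(9, -5)), -1), -36) = Mul(Pow(Add(1, -45), -1), -36) = Mul(Pow(-44, -1), -36) = Mul(Rational(-1, 44), -36) = Rational(9, 11)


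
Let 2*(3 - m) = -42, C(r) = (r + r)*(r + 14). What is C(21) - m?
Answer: 1446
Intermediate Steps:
C(r) = 2*r*(14 + r) (C(r) = (2*r)*(14 + r) = 2*r*(14 + r))
m = 24 (m = 3 - 1/2*(-42) = 3 + 21 = 24)
C(21) - m = 2*21*(14 + 21) - 1*24 = 2*21*35 - 24 = 1470 - 24 = 1446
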